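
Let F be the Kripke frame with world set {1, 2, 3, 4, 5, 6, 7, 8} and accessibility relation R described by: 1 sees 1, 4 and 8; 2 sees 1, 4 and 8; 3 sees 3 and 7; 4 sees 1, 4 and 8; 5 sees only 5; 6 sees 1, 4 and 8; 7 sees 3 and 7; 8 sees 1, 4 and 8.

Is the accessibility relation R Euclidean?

Yes

Euclidean: yes — any two successors of a common world are R-related.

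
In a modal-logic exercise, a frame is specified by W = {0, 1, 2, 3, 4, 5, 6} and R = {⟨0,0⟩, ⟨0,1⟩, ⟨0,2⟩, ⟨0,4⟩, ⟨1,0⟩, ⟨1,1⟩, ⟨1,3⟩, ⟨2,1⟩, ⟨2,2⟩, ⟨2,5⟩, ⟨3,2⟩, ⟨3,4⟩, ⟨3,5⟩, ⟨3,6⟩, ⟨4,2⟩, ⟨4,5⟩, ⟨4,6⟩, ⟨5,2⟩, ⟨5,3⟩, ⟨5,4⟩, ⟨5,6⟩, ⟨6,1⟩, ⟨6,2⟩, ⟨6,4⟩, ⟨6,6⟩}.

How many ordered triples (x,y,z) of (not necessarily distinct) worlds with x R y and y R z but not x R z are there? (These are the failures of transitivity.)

32

Enumerating: (0,1,3), (0,2,5), (0,4,5), (0,4,6), (1,0,2), (1,0,4), (1,3,2), (1,3,4), (1,3,5), (1,3,6), (2,1,0), (2,1,3), … and 20 more.
Total: 32.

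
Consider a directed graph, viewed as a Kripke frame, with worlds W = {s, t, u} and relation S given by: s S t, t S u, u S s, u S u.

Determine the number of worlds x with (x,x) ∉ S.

2

Enumerating: s, t.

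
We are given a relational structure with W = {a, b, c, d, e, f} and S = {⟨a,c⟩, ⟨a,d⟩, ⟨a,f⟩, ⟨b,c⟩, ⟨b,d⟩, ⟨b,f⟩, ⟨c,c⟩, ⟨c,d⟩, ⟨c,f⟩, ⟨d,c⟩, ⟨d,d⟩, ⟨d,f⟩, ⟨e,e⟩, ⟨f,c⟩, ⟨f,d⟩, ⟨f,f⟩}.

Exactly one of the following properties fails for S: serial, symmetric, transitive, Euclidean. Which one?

Serial: yes — every world has a successor (e.g. a S c).
Symmetric: no — a S c but not c S a.
Transitive: yes — every two-step S-path is closed by a direct edge.
Euclidean: yes — any two successors of a common world are S-related.
Only symmetric fails.

symmetric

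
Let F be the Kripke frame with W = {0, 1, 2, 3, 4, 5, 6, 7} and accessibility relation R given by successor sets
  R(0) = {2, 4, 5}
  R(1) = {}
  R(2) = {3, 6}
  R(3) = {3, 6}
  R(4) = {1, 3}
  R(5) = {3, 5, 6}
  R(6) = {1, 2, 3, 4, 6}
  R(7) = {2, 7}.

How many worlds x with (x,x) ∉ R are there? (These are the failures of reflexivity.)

4

Enumerating: 0, 1, 2, 4.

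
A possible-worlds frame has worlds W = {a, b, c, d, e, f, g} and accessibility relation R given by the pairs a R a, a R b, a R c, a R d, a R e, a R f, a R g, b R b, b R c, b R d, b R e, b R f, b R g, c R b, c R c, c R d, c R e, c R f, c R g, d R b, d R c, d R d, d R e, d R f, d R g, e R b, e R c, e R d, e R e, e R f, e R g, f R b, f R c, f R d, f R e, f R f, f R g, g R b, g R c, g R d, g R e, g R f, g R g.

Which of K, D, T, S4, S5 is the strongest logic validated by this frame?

S4

Serial (axiom D): yes — every world has a successor (e.g. a R a).
Reflexive (axiom T): yes — every world is R-related to itself.
Transitive (axiom 4): yes — every two-step R-path is closed by a direct edge.
Euclidean (axiom 5): no — a R b and a R a, but not b R a.
So F validates K, D, T, S4; S5 would additionally require R to be Euclidean. The strongest is S4.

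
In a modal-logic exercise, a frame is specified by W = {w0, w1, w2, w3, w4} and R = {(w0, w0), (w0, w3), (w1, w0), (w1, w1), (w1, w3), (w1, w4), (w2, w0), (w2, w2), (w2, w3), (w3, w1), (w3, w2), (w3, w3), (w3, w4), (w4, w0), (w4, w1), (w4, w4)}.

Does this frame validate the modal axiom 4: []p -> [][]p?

The schema 4 characterises exactly the transitive frames.
Transitive: no — w0 R w3 and w3 R w1, but not w0 R w1.

No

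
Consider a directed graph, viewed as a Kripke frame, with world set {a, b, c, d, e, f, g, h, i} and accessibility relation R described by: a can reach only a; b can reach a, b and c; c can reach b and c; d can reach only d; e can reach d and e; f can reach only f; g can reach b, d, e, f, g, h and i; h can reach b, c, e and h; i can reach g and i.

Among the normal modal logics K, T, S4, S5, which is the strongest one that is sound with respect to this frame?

Reflexive (axiom T): yes — every world is R-related to itself.
Transitive (axiom 4): no — c R b and b R a, but not c R a.
Euclidean (axiom 5): no — b R a and b R c, but not a R c.
So F validates K, T; S4 would additionally require R to be transitive. The strongest is T.

T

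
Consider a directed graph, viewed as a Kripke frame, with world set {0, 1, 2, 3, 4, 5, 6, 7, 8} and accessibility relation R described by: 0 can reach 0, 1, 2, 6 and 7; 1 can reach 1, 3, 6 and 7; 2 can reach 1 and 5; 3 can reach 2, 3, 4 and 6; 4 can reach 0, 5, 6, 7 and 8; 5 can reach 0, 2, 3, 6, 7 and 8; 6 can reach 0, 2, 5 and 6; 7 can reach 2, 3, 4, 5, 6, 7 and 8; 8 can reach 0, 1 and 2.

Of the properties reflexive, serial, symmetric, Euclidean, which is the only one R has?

serial

Reflexive: no — 2 is not related to itself.
Serial: yes — every world has a successor (e.g. 0 R 0).
Symmetric: no — 0 R 1 but not 1 R 0.
Euclidean: no — 0 R 1 and 0 R 2, but not 1 R 2.
Only serial holds.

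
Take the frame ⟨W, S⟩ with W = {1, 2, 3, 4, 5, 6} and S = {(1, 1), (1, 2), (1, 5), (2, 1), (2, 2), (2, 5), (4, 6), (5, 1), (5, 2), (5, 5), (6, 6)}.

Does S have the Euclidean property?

Yes

Euclidean: yes — any two successors of a common world are S-related.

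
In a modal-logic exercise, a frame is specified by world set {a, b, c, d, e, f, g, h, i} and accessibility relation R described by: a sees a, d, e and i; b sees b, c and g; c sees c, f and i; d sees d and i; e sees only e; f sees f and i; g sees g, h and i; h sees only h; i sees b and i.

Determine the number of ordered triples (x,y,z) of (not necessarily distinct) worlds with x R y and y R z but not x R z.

11

Enumerating: (a,i,b), (b,c,f), (b,c,i), (b,g,h), (b,g,i), (c,i,b), (d,i,b), (f,i,b), (g,i,b), (i,b,c), (i,b,g).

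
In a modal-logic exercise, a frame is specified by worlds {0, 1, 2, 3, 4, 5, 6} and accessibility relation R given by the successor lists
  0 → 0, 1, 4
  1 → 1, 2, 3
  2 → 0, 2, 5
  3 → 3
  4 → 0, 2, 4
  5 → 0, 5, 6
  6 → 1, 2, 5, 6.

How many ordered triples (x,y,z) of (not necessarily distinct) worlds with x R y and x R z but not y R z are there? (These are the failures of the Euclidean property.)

21

Enumerating: (0,1,0), (0,1,4), (0,4,1), (1,2,1), (1,2,3), (1,3,1), (1,3,2), (2,0,2), (2,0,5), (2,5,2), (4,0,2), (4,2,4), … and 9 more.
Total: 21.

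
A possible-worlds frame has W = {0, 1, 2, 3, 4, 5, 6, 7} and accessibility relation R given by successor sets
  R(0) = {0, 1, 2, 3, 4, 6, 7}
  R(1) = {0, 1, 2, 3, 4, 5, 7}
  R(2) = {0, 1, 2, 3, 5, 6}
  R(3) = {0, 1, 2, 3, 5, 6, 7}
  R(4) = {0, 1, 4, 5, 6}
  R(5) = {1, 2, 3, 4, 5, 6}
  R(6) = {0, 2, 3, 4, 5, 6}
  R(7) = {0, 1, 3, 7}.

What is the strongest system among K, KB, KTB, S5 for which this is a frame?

Symmetric (axiom B): yes — every pair in R has its reverse in R.
Reflexive (axiom T): yes — every world is R-related to itself.
Euclidean (axiom 5): no — 0 R 1 and 0 R 6, but not 1 R 6.
So F validates K, KB, KTB; S5 would additionally require R to be Euclidean. The strongest is KTB.

KTB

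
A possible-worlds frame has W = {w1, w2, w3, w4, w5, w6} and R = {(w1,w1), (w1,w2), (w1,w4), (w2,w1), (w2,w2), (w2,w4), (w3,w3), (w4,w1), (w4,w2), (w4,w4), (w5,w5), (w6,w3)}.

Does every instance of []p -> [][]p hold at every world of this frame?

Axiom 4 corresponds to the accessibility relation being transitive.
Transitive: yes — every two-step R-path is closed by a direct edge.

Yes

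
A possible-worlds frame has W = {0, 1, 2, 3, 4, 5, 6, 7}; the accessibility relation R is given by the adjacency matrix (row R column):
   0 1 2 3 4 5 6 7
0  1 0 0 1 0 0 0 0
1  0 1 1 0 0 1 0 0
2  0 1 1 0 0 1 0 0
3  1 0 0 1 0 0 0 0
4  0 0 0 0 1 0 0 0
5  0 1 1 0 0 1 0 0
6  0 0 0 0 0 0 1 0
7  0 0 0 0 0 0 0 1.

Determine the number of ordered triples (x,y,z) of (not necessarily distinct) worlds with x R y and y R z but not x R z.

0

R is transitive; there are no such tuples.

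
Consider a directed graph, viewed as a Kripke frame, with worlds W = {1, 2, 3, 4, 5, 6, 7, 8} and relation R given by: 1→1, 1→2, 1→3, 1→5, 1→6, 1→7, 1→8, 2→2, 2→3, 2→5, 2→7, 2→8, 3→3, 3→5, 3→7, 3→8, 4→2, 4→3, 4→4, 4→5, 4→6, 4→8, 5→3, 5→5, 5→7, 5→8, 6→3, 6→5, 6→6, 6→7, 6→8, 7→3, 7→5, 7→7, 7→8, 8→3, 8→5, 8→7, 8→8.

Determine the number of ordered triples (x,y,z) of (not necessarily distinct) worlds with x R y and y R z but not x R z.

5

Enumerating: (4,2,7), (4,3,7), (4,5,7), (4,6,7), (4,8,7).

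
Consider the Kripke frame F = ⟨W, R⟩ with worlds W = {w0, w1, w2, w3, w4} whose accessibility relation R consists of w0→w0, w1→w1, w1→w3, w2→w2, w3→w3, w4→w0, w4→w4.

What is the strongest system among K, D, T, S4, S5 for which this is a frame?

Serial (axiom D): yes — every world has a successor (e.g. w0 R w0).
Reflexive (axiom T): yes — every world is R-related to itself.
Transitive (axiom 4): yes — every two-step R-path is closed by a direct edge.
Euclidean (axiom 5): no — w1 R w3 and w1 R w1, but not w3 R w1.
So F validates K, D, T, S4; S5 would additionally require R to be Euclidean. The strongest is S4.

S4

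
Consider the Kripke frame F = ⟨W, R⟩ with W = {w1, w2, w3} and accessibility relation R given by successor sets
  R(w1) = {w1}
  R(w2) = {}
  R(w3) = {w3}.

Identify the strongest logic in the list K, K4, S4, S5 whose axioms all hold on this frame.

K4

Transitive (axiom 4): yes — every two-step R-path is closed by a direct edge.
Reflexive (axiom T): no — w2 is not related to itself.
Euclidean (axiom 5): yes — any two successors of a common world are R-related.
So F validates K, K4; S4 would additionally require R to be reflexive. The strongest is K4.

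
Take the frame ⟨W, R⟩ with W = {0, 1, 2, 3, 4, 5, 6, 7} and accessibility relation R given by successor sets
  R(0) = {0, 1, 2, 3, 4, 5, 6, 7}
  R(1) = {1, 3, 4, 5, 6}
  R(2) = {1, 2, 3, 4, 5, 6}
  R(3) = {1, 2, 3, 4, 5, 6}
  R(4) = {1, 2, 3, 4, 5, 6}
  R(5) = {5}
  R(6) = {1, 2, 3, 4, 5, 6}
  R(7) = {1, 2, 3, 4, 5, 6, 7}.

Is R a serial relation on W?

Serial: yes — every world has a successor (e.g. 0 R 0).

Yes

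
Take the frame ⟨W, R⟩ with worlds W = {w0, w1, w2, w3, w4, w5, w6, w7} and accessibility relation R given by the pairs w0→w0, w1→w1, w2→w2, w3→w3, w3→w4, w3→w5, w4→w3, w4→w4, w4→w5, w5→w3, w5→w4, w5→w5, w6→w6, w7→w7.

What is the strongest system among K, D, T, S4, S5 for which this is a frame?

S5

Serial (axiom D): yes — every world has a successor (e.g. w0 R w0).
Reflexive (axiom T): yes — every world is R-related to itself.
Transitive (axiom 4): yes — every two-step R-path is closed by a direct edge.
Euclidean (axiom 5): yes — any two successors of a common world are R-related.
So F validates K, D, T, S4, S5. The strongest is S5.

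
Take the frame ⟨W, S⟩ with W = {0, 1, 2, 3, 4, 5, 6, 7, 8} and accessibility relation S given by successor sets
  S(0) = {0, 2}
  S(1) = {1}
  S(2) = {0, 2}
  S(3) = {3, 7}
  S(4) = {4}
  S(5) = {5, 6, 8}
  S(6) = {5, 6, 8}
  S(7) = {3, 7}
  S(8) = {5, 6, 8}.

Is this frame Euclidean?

Euclidean: yes — any two successors of a common world are S-related.

Yes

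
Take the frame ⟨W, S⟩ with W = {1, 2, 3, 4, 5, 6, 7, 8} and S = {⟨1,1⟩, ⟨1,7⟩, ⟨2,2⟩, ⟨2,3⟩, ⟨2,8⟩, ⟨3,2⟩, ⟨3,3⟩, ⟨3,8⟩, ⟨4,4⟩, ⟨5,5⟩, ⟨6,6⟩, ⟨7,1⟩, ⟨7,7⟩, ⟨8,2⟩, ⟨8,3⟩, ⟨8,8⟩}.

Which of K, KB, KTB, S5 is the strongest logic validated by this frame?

Symmetric (axiom B): yes — every pair in S has its reverse in S.
Reflexive (axiom T): yes — every world is S-related to itself.
Euclidean (axiom 5): yes — any two successors of a common world are S-related.
So F validates K, KB, KTB, S5. The strongest is S5.

S5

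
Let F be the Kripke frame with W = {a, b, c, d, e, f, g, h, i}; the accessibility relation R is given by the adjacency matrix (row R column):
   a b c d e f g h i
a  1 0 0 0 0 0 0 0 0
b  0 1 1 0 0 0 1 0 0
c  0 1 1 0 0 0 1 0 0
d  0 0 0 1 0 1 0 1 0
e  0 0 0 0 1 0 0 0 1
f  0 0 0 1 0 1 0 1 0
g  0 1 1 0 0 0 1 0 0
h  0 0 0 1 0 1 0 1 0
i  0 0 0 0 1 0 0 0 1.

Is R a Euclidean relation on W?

Yes

Euclidean: yes — any two successors of a common world are R-related.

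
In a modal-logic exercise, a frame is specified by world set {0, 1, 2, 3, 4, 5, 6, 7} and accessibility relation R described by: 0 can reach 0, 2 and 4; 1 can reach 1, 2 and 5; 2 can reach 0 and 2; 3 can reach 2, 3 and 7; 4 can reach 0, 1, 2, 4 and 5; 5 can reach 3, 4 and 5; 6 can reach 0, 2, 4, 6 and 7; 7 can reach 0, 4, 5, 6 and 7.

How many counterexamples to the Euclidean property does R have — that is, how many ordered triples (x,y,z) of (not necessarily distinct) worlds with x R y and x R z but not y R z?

39

Enumerating: (0,2,4), (1,2,1), (1,2,5), (1,5,1), (1,5,2), (3,2,3), (3,2,7), (3,7,2), (3,7,3), (4,0,1), (4,0,5), (4,1,0), … and 27 more.
Total: 39.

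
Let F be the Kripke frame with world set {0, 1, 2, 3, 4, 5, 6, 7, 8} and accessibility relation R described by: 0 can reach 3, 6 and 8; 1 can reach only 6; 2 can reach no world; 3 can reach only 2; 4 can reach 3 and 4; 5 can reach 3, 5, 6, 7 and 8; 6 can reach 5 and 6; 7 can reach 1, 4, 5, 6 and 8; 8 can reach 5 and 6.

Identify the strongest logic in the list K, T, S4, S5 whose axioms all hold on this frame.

K

Reflexive (axiom T): no — 0 is not related to itself.
Transitive (axiom 4): no — 0 R 3 and 3 R 2, but not 0 R 2.
Euclidean (axiom 5): no — 0 R 3 and 0 R 6, but not 3 R 6.
So F validates K; T would additionally require R to be reflexive. The strongest is K.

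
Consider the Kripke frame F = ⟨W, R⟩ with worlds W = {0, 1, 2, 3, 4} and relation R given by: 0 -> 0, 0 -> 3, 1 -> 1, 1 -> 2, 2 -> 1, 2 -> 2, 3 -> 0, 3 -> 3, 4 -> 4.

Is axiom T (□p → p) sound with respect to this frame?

Yes

Axiom T corresponds to the accessibility relation being reflexive.
Reflexive: yes — every world is R-related to itself.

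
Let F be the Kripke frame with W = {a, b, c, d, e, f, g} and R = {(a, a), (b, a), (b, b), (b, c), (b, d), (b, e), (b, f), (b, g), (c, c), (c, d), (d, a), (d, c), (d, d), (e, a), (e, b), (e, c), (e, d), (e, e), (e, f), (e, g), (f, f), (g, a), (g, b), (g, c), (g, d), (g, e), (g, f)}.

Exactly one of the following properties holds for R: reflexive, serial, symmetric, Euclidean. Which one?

serial

Reflexive: no — g is not related to itself.
Serial: yes — every world has a successor (e.g. a R a).
Symmetric: no — b R a but not a R b.
Euclidean: no — b R a and b R c, but not a R c.
Only serial holds.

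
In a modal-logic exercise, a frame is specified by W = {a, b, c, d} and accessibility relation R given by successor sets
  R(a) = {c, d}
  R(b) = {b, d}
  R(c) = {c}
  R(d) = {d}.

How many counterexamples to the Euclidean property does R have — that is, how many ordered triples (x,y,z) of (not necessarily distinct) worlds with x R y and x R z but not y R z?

Enumerating: (a,c,d), (a,d,c), (b,d,b).

3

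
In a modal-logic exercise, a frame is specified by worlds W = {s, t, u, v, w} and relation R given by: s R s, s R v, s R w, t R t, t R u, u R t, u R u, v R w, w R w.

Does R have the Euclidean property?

No

Euclidean: no — s R w and s R v, but not w R v.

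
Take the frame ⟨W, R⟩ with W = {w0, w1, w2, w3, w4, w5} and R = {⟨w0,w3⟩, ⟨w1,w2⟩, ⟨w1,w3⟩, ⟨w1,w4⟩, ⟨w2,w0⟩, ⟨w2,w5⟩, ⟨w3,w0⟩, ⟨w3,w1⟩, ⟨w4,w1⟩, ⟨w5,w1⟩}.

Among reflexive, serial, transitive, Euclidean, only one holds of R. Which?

serial

Reflexive: no — w0 is not related to itself.
Serial: yes — every world has a successor (e.g. w0 R w3).
Transitive: no — w0 R w3 and w3 R w1, but not w0 R w1.
Euclidean: no — w1 R w2 and w1 R w3, but not w2 R w3.
Only serial holds.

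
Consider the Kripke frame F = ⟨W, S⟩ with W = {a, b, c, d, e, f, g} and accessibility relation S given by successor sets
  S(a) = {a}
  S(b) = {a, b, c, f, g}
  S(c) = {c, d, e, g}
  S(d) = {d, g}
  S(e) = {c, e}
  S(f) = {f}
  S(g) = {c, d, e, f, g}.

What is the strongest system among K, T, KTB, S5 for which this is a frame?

Reflexive (axiom T): yes — every world is S-related to itself.
Symmetric (axiom B): no — b S a but not a S b.
Euclidean (axiom 5): no — b S a and b S c, but not a S c.
So F validates K, T; KTB would additionally require S to be symmetric. The strongest is T.

T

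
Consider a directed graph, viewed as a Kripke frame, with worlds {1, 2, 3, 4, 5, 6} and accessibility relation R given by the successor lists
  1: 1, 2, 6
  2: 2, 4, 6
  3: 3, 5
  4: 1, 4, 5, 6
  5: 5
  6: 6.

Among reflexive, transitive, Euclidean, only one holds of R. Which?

reflexive

Reflexive: yes — every world is R-related to itself.
Transitive: no — 1 R 2 and 2 R 4, but not 1 R 4.
Euclidean: no — 1 R 6 and 1 R 2, but not 6 R 2.
Only reflexive holds.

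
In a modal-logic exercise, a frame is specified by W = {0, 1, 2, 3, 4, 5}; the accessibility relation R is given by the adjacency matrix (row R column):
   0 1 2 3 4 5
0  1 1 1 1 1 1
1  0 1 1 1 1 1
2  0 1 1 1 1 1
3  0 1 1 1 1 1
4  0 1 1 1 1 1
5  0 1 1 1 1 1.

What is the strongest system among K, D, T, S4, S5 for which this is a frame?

Serial (axiom D): yes — every world has a successor (e.g. 0 R 0).
Reflexive (axiom T): yes — every world is R-related to itself.
Transitive (axiom 4): yes — every two-step R-path is closed by a direct edge.
Euclidean (axiom 5): no — 0 R 1 and 0 R 0, but not 1 R 0.
So F validates K, D, T, S4; S5 would additionally require R to be Euclidean. The strongest is S4.

S4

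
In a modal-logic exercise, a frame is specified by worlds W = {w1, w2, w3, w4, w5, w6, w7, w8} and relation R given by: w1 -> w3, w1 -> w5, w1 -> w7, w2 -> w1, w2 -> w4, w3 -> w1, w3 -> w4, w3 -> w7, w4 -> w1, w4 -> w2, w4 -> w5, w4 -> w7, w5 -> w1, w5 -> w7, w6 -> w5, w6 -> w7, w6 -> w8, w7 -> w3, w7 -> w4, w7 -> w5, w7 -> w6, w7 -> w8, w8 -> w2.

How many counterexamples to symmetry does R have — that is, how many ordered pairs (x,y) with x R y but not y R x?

9

Enumerating: (w1,w7), (w2,w1), (w3,w4), (w4,w1), (w4,w5), (w6,w5), (w6,w8), (w7,w8), (w8,w2).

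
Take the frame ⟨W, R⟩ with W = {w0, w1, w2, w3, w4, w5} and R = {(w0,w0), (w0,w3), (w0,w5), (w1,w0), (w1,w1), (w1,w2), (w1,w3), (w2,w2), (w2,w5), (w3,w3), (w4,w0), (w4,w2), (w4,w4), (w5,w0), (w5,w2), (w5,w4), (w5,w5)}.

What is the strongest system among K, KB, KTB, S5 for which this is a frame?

K

Symmetric (axiom B): no — w0 R w3 but not w3 R w0.
Reflexive (axiom T): yes — every world is R-related to itself.
Euclidean (axiom 5): no — w0 R w3 and w0 R w5, but not w3 R w5.
So F validates K; KB would additionally require R to be symmetric. The strongest is K.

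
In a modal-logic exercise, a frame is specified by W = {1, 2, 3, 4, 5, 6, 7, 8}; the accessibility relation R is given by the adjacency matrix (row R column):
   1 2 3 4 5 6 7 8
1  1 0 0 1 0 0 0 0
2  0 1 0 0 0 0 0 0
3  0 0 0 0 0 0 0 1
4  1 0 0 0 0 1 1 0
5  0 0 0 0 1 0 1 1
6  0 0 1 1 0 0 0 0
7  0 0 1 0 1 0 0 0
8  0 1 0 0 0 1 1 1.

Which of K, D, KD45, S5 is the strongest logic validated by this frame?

Serial (axiom D): yes — every world has a successor (e.g. 1 R 1).
Euclidean (axiom 5): no — 4 R 1 and 4 R 6, but not 1 R 6.
Transitive (axiom 4): no — 1 R 4 and 4 R 6, but not 1 R 6.
Reflexive (axiom T): no — 3 is not related to itself.
So F validates K, D; KD45 would additionally require R to be Euclidean and transitive. The strongest is D.

D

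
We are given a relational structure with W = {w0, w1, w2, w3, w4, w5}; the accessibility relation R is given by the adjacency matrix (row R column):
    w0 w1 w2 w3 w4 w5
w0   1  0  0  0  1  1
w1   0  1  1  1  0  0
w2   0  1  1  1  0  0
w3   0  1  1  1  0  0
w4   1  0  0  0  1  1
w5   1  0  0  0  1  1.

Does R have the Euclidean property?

Euclidean: yes — any two successors of a common world are R-related.

Yes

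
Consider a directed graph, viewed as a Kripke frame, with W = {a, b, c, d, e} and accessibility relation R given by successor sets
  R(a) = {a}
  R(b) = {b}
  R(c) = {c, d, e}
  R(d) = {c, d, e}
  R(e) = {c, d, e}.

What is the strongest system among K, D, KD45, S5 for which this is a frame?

Serial (axiom D): yes — every world has a successor (e.g. a R a).
Euclidean (axiom 5): yes — any two successors of a common world are R-related.
Transitive (axiom 4): yes — every two-step R-path is closed by a direct edge.
Reflexive (axiom T): yes — every world is R-related to itself.
So F validates K, D, KD45, S5. The strongest is S5.

S5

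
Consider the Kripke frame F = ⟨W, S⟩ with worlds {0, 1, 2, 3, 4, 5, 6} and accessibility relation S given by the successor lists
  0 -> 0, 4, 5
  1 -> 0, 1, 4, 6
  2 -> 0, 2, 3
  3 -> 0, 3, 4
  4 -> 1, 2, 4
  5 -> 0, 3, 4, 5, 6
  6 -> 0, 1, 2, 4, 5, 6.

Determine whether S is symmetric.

Symmetric: no — 0 S 4 but not 4 S 0.

No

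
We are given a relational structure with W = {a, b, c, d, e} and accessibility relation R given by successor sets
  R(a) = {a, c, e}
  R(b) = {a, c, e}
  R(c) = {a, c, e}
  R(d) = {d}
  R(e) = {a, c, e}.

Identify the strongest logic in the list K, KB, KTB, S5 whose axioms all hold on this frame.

K

Symmetric (axiom B): no — b R a but not a R b.
Reflexive (axiom T): no — b is not related to itself.
Euclidean (axiom 5): yes — any two successors of a common world are R-related.
So F validates K; KB would additionally require R to be symmetric. The strongest is K.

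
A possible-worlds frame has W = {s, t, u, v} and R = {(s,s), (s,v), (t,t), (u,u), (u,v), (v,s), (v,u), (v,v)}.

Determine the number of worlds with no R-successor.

0

R is serial; there are no such worlds.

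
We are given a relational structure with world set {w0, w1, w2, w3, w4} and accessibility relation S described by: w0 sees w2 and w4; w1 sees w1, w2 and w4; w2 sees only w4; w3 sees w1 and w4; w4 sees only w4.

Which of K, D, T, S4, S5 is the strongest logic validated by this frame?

D

Serial (axiom D): yes — every world has a successor (e.g. w0 S w2).
Reflexive (axiom T): no — w0 is not related to itself.
Transitive (axiom 4): no — w3 S w1 and w1 S w2, but not w3 S w2.
Euclidean (axiom 5): no — w0 S w4 and w0 S w2, but not w4 S w2.
So F validates K, D; T would additionally require S to be reflexive. The strongest is D.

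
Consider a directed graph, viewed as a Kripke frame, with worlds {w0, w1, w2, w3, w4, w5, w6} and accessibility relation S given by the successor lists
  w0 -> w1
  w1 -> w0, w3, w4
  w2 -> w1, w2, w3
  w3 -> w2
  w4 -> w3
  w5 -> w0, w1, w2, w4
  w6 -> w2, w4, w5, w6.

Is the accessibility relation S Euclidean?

Euclidean: no — w1 S w0 and w1 S w3, but not w0 S w3.

No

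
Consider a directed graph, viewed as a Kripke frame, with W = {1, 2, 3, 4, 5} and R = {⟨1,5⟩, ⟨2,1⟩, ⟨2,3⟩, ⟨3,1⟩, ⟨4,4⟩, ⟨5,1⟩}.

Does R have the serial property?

Yes

Serial: yes — every world has a successor (e.g. 1 R 5).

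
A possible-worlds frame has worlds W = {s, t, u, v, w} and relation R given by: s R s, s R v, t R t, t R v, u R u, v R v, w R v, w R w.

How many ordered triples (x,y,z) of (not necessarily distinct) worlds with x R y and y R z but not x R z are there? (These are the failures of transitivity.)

R is transitive; there are no such tuples.

0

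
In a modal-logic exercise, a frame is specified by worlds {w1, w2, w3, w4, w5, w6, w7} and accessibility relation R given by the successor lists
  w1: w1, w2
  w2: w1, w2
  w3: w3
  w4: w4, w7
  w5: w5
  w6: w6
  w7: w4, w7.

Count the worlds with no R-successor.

0

R is serial; there are no such worlds.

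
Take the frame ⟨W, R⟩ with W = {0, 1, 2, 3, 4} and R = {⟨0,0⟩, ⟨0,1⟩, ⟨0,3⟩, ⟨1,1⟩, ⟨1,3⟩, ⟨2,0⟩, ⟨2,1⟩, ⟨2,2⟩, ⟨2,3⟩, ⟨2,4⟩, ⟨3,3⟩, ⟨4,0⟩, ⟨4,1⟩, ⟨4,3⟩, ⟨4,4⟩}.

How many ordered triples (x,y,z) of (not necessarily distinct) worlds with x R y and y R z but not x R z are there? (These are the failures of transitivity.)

0

R is transitive; there are no such tuples.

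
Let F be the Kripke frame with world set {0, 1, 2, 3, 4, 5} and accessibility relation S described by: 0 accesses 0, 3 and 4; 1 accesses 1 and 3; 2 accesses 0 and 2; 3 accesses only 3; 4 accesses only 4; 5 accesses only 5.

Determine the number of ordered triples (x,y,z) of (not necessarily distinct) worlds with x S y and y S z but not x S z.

Enumerating: (2,0,3), (2,0,4).

2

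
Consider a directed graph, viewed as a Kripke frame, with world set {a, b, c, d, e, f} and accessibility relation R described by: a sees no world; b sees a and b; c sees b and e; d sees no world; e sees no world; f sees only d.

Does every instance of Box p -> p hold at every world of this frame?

By correspondence theory, T is valid on a frame iff R is reflexive.
Reflexive: no — a is not related to itself.

No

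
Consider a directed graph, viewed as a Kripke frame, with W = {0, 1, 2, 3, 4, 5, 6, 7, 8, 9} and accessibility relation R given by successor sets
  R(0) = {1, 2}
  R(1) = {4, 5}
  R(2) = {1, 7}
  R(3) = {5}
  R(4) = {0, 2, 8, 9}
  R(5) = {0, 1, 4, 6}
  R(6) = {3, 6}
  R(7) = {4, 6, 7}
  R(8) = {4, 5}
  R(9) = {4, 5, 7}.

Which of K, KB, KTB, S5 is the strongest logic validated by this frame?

K

Symmetric (axiom B): no — 0 R 1 but not 1 R 0.
Reflexive (axiom T): no — 0 is not related to itself.
Euclidean (axiom 5): no — 0 R 1 and 0 R 2, but not 1 R 2.
So F validates K; KB would additionally require R to be symmetric. The strongest is K.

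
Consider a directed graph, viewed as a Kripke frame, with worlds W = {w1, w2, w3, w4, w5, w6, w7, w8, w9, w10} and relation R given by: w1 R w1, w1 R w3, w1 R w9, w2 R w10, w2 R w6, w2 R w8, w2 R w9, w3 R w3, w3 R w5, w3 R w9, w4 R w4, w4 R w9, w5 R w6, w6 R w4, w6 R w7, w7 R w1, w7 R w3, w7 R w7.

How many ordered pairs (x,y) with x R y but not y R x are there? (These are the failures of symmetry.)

Enumerating: (w1,w3), (w1,w9), (w2,w10), (w2,w6), (w2,w8), (w2,w9), (w3,w5), (w3,w9), (w4,w9), (w5,w6), (w6,w4), (w6,w7), (w7,w1), (w7,w3).

14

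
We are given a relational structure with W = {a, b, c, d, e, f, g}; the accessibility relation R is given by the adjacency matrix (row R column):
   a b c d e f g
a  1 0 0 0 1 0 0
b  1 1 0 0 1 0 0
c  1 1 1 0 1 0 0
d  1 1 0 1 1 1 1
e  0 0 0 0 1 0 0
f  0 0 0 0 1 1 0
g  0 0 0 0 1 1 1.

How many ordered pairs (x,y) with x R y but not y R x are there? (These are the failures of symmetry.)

14

Enumerating: (a,e), (b,a), (b,e), (c,a), (c,b), (c,e), (d,a), (d,b), (d,e), (d,f), (d,g), (f,e), (g,e), (g,f).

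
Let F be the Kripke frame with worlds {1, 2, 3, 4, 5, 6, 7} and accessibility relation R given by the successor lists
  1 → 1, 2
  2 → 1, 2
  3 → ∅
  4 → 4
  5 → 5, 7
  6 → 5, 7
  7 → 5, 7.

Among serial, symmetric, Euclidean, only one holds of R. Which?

Euclidean

Serial: no — 3 has no R-successor.
Symmetric: no — 6 R 5 but not 5 R 6.
Euclidean: yes — any two successors of a common world are R-related.
Only Euclidean holds.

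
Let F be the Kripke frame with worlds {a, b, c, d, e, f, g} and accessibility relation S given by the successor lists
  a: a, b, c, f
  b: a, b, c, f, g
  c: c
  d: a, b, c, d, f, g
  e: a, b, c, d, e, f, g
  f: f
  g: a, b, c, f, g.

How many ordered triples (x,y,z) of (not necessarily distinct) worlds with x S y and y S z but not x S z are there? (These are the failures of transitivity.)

Enumerating: (a,b,g).

1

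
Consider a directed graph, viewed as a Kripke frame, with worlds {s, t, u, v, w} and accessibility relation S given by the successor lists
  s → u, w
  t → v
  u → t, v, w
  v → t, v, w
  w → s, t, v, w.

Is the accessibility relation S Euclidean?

No

Euclidean: no — s S w and s S u, but not w S u.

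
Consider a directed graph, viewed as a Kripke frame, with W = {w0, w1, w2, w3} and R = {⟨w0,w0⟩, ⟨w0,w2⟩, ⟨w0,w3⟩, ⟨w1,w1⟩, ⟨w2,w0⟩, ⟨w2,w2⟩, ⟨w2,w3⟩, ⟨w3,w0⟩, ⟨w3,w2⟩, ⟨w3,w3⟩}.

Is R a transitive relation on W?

Yes

Transitive: yes — every two-step R-path is closed by a direct edge.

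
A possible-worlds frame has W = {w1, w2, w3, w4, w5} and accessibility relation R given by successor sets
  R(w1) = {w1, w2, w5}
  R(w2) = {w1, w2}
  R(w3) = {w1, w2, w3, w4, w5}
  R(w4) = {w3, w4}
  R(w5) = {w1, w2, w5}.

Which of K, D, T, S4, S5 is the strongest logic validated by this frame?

Serial (axiom D): yes — every world has a successor (e.g. w1 R w1).
Reflexive (axiom T): yes — every world is R-related to itself.
Transitive (axiom 4): no — w2 R w1 and w1 R w5, but not w2 R w5.
Euclidean (axiom 5): no — w1 R w2 and w1 R w5, but not w2 R w5.
So F validates K, D, T; S4 would additionally require R to be transitive. The strongest is T.

T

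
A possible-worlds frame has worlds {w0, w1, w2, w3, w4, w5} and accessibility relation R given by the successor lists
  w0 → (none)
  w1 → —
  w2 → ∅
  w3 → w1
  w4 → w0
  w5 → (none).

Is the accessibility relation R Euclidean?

No

Euclidean: no — w3 R w1 and w3 R w1, but not w1 R w1.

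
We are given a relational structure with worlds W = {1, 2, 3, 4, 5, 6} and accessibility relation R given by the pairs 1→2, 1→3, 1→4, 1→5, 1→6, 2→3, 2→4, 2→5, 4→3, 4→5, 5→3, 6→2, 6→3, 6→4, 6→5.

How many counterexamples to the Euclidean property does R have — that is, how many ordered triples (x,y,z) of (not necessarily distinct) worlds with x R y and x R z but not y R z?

35

Enumerating: (1,2,2), (1,2,6), (1,3,2), (1,3,3), (1,3,4), (1,3,5), (1,3,6), (1,4,2), (1,4,4), (1,4,6), (1,5,2), (1,5,4), … and 23 more.
Total: 35.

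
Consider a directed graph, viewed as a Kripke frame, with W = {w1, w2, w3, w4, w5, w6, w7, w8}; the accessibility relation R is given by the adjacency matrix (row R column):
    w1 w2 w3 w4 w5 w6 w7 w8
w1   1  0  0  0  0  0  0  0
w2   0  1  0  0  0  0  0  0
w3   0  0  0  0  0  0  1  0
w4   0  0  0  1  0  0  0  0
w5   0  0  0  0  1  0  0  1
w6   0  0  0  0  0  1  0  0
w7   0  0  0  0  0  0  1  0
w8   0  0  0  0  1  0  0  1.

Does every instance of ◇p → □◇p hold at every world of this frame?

Yes

The schema 5 characterises exactly the Euclidean frames.
Euclidean: yes — any two successors of a common world are R-related.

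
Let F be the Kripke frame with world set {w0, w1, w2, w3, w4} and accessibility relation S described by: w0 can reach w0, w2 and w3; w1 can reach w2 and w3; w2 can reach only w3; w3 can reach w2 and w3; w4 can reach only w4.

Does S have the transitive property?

No

Transitive: no — w2 S w3 and w3 S w2, but not w2 S w2.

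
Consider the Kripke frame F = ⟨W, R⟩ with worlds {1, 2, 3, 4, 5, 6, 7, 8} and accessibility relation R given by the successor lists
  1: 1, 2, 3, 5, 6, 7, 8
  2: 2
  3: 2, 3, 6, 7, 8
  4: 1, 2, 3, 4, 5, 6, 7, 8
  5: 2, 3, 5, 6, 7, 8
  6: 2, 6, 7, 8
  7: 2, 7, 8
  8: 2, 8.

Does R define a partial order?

Yes

Reflexive: yes — every world is R-related to itself.
Transitive: yes — every two-step R-path is closed by a direct edge.
Antisymmetric: yes — no distinct pair is related both ways.
So R is a partial order.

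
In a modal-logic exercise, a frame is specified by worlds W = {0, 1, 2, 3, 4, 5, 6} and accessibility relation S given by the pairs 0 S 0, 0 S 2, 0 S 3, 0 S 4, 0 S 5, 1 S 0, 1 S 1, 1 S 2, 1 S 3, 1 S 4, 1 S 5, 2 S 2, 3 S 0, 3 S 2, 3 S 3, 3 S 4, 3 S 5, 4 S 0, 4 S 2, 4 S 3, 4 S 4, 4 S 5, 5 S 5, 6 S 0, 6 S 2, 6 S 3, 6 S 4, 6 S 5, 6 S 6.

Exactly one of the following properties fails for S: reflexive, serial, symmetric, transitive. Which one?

Reflexive: yes — every world is S-related to itself.
Serial: yes — every world has a successor (e.g. 0 S 0).
Symmetric: no — 0 S 2 but not 2 S 0.
Transitive: yes — every two-step S-path is closed by a direct edge.
Only symmetric fails.

symmetric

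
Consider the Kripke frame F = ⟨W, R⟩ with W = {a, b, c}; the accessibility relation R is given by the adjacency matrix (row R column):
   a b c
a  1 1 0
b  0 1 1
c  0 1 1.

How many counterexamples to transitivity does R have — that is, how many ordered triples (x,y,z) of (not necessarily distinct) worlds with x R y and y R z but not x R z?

1

Enumerating: (a,b,c).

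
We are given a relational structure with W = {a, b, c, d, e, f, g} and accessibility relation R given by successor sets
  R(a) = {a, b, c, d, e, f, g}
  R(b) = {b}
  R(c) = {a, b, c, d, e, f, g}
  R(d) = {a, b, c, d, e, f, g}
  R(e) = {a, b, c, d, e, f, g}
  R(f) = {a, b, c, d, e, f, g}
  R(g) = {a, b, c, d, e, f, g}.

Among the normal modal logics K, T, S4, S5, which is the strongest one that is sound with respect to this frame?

S4

Reflexive (axiom T): yes — every world is R-related to itself.
Transitive (axiom 4): yes — every two-step R-path is closed by a direct edge.
Euclidean (axiom 5): no — a R b and a R c, but not b R c.
So F validates K, T, S4; S5 would additionally require R to be Euclidean. The strongest is S4.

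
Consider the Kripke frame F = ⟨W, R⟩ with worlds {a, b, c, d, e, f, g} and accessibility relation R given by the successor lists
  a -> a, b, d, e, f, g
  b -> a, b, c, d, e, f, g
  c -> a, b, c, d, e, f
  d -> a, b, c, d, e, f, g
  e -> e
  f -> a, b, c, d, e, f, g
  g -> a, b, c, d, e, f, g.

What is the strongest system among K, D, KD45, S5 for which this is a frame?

D

Serial (axiom D): yes — every world has a successor (e.g. a R a).
Euclidean (axiom 5): no — a R e and a R b, but not e R b.
Transitive (axiom 4): no — a R b and b R c, but not a R c.
Reflexive (axiom T): yes — every world is R-related to itself.
So F validates K, D; KD45 would additionally require R to be Euclidean and transitive. The strongest is D.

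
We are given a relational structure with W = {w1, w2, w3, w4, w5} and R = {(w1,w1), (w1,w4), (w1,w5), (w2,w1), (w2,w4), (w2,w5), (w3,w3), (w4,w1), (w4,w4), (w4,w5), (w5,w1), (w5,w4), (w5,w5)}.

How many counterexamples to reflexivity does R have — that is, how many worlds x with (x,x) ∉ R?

1

Enumerating: w2.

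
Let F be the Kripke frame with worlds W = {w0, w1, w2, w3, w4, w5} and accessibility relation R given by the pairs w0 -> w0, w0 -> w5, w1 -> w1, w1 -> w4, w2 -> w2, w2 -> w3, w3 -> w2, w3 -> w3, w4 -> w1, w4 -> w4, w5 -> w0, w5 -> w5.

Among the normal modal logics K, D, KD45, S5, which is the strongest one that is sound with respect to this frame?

Serial (axiom D): yes — every world has a successor (e.g. w0 R w0).
Euclidean (axiom 5): yes — any two successors of a common world are R-related.
Transitive (axiom 4): yes — every two-step R-path is closed by a direct edge.
Reflexive (axiom T): yes — every world is R-related to itself.
So F validates K, D, KD45, S5. The strongest is S5.

S5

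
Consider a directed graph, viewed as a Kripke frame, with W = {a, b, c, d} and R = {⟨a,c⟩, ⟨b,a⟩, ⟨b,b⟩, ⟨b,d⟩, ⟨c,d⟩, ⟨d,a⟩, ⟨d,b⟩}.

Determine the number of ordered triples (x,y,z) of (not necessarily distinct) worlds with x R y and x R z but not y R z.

8

Enumerating: (a,c,c), (b,a,a), (b,a,b), (b,a,d), (b,d,d), (c,d,d), (d,a,a), (d,a,b).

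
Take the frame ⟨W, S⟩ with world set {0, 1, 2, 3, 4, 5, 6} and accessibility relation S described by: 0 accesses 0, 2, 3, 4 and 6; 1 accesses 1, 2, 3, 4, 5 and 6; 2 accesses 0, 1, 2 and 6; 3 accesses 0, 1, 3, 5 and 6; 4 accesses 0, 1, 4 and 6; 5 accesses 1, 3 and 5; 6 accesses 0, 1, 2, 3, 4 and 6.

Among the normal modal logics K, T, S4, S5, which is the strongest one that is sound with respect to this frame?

T

Reflexive (axiom T): yes — every world is S-related to itself.
Transitive (axiom 4): no — 0 S 2 and 2 S 1, but not 0 S 1.
Euclidean (axiom 5): no — 0 S 2 and 0 S 3, but not 2 S 3.
So F validates K, T; S4 would additionally require S to be transitive. The strongest is T.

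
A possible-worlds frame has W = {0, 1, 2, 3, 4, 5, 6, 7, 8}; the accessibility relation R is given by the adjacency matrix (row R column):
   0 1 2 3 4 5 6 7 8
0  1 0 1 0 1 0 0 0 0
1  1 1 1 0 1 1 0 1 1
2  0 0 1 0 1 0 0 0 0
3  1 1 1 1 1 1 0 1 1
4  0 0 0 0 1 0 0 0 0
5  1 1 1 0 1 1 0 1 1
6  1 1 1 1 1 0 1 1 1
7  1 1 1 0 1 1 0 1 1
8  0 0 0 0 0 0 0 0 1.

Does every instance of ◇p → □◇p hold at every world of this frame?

By correspondence theory, 5 is valid on a frame iff R is Euclidean.
Euclidean: no — 0 R 4 and 0 R 2, but not 4 R 2.

No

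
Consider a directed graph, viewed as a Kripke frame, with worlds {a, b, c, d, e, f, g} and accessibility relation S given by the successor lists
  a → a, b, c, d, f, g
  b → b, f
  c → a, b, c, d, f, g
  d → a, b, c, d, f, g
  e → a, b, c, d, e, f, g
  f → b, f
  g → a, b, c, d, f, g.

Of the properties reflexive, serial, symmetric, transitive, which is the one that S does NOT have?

Reflexive: yes — every world is S-related to itself.
Serial: yes — every world has a successor (e.g. a S a).
Symmetric: no — a S b but not b S a.
Transitive: yes — every two-step S-path is closed by a direct edge.
Only symmetric fails.

symmetric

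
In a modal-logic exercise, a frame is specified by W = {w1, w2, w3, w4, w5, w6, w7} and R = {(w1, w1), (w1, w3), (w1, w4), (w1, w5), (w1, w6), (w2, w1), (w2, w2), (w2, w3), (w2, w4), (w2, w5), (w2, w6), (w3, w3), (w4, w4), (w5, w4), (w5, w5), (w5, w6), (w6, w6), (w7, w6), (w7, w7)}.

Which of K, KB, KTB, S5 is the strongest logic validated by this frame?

Symmetric (axiom B): no — w1 R w3 but not w3 R w1.
Reflexive (axiom T): yes — every world is R-related to itself.
Euclidean (axiom 5): no — w1 R w3 and w1 R w4, but not w3 R w4.
So F validates K; KB would additionally require R to be symmetric. The strongest is K.

K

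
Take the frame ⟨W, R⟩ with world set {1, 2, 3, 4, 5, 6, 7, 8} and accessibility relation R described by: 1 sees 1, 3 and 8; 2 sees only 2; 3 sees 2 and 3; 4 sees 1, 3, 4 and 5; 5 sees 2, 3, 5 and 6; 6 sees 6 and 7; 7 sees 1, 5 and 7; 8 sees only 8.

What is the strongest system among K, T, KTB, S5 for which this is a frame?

T

Reflexive (axiom T): yes — every world is R-related to itself.
Symmetric (axiom B): no — 1 R 3 but not 3 R 1.
Euclidean (axiom 5): no — 1 R 3 and 1 R 8, but not 3 R 8.
So F validates K, T; KTB would additionally require R to be symmetric. The strongest is T.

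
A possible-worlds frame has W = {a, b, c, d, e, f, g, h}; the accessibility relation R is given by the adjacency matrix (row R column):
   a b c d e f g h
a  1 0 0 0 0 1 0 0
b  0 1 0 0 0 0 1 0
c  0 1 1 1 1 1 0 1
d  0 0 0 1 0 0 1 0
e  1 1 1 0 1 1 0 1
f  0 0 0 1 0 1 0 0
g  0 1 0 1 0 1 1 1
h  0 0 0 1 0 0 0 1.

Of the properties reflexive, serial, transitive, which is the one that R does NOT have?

Reflexive: yes — every world is R-related to itself.
Serial: yes — every world has a successor (e.g. a R a).
Transitive: no — a R f and f R d, but not a R d.
Only transitive fails.

transitive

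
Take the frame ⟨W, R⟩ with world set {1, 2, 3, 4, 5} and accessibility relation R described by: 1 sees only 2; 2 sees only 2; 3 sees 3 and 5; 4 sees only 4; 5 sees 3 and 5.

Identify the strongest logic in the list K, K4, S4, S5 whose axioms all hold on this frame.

K4

Transitive (axiom 4): yes — every two-step R-path is closed by a direct edge.
Reflexive (axiom T): no — 1 is not related to itself.
Euclidean (axiom 5): yes — any two successors of a common world are R-related.
So F validates K, K4; S4 would additionally require R to be reflexive. The strongest is K4.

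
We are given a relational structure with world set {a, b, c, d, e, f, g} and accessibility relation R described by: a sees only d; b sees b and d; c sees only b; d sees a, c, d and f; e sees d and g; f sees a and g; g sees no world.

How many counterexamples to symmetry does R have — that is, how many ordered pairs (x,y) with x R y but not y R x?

Enumerating: (b,d), (c,b), (d,c), (d,f), (e,d), (e,g), (f,a), (f,g).

8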